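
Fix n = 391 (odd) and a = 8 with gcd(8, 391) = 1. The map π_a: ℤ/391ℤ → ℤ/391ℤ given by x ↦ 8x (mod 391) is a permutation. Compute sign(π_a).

+1

Start at x=174: 174 → 219 → 188 → 331 → 302 → 70 → 169 → … (one orbit).
Decompose π into cycles: lengths [88, 88, 88, 88, 11, 11, 8, 8, 1] (9 cycles, including the fixed point 0).
Σ(ℓ_i−1) = 391−9 = 382; sign = (−1)^382 = +1.
The Jacobi symbol (8|391) = +1 (Zolotarev) agrees.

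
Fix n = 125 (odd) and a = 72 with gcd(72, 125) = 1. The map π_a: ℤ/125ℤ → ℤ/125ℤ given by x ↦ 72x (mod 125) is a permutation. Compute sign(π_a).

Orbit of 111 under x↦72x: [111, 117, 49, 28, 16, 27, 69]… (length divides ord_125(72)).
The orbit structure of x ↦ 72x mod 125: 4 orbits of sizes [100, 20, 4, 1].
With 4 cycles on 125 points, sign = (−1)^{125−4} = -1.

-1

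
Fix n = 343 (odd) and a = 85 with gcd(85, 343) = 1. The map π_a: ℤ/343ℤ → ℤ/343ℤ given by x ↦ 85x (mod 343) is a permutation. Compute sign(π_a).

+1

Start at x=141: 141 → 323 → 15 → 246 → 330 → 267 → 57 → … (one orbit).
π_85 has 19 disjoint cycles with lengths [49, 49, 49, 49, 49, 49, 7, 7, 7, 7, 7, 7, 1, 1, 1, 1, 1, 1, 1] on {0,…,342}.
343 − 19 = 324 transpositions; sign(π) = (−1)^324 = +1.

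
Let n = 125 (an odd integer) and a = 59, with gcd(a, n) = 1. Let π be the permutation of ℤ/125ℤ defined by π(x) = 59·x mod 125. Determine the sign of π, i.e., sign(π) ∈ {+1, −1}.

Start at x=116: 116 → 94 → 46 → 89 → 1 → 59 → 106 → … (one orbit).
Decompose π into cycles: lengths [50, 50, 10, 10, 2, 2, 1] (7 cycles, including the fixed point 0).
Σ(ℓ_i−1) = 125−7 = 118; sign = (−1)^118 = +1.

+1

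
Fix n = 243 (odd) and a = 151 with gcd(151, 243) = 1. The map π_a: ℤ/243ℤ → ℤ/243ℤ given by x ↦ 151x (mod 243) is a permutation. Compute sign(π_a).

Trace 127: π^k(127) = [127, 223, 139, 91, 133, 157, 136] for k=0..6.
The orbit structure of x ↦ 151x mod 243: 11 orbits of sizes [81, 81, 27, 27, 9, 9, 3, 3, 1, 1, 1].
sign(π) = (−1)^{n − #cycles} = (−1)^{243−11} = (−1)^232 = +1.
Via Zolotarev, sign(π_{151}) = (151|243) = +1.

+1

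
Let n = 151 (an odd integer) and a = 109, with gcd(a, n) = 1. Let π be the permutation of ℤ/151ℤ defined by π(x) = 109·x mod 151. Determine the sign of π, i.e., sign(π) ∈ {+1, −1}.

-1

Start at x=36: 36 → 149 → 84 → 96 → 45 → 73 → 105 → … (one orbit).
π_109 has 2 disjoint cycles with lengths [150, 1] on {0,…,150}.
sign(π) = (−1)^{n − #cycles} = (−1)^{151−2} = (−1)^149 = -1.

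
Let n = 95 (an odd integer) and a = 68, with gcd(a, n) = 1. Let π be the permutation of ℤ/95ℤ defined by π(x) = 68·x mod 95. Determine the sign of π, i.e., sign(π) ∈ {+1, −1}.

Start at x=64: 64 → 77 → 11 → 83 → 39 → 87 → 26 → … (one orbit).
Decompose π into cycles: lengths [12, 12, 12, 12, 12, 12, 4, 3, 3, 3, 3, 3, 3, 1] (14 cycles, including the fixed point 0).
sign(π) = (−1)^{n − #cycles} = (−1)^{95−14} = (−1)^81 = -1.

-1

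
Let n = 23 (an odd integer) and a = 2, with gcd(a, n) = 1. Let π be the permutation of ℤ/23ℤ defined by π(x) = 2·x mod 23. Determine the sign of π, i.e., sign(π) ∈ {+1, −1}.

Orbit of 4 under x↦2x: [4, 8, 16, 9, 18, 13, 3]… (length divides ord_23(2)).
The orbit structure of x ↦ 2x mod 23: 3 orbits of sizes [11, 11, 1].
sign(π) = (−1)^{n − #cycles} = (−1)^{23−3} = (−1)^20 = +1.
(2|23)_J = +1 (Zolotarev's lemma cross-check).

+1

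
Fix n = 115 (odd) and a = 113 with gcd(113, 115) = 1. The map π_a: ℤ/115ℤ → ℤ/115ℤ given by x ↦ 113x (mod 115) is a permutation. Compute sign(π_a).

+1

Trace 83: π^k(83) = [83, 64, 102, 26, 63, 104, 22] for k=0..6.
Decompose π into cycles: lengths [44, 44, 22, 4, 1] (5 cycles, including the fixed point 0).
Σ(ℓ_i−1) = 115−5 = 110; sign = (−1)^110 = +1.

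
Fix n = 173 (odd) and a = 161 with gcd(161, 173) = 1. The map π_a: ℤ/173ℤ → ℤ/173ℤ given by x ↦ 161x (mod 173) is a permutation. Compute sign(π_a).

-1

Trace 166: π^k(166) = [166, 84, 30, 159, 168, 60, 145] for k=0..6.
The orbit structure of x ↦ 161x mod 173: 2 orbits of sizes [172, 1].
173 − 2 = 171 transpositions; sign(π) = (−1)^171 = -1.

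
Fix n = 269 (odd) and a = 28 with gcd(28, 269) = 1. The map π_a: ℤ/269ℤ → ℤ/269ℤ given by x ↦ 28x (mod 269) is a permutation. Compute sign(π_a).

Trace 191: π^k(191) = [191, 237, 180, 198, 164, 19, 263] for k=0..6.
π_28 has 2 disjoint cycles with lengths [268, 1] on {0,…,268}.
2 cycles on 269: each ℓ→(−1)^(ℓ−1), product (−1)^267 = -1.

-1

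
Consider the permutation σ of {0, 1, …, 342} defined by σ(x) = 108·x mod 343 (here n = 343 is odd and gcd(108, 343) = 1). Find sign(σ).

-1

Trace 262: π^k(262) = [262, 170, 181, 340, 19, 337, 38] for k=0..6.
Decompose π into cycles: lengths [294, 42, 6, 1] (4 cycles, including the fixed point 0).
With 4 cycles on 343 points, sign = (−1)^{343−4} = -1.
Zolotarev: (108|343) = -1, matching the cycle-count sign.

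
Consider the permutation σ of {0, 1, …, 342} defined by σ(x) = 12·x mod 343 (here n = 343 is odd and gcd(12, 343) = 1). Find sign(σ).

-1

Trace 184: π^k(184) = [184, 150, 85, 334, 235, 76, 226] for k=0..6.
4 cycles of lengths [294, 42, 6, 1].
4 cycles on 343: each ℓ→(−1)^(ℓ−1), product (−1)^339 = -1.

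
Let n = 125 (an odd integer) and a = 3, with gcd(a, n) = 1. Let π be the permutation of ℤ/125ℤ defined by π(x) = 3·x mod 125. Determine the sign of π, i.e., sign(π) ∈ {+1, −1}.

Start at x=29: 29 → 87 → 11 → 33 → 99 → 47 → 16 → … (one orbit).
Cycle lengths of π_3 on ℤ/125ℤ: [100, 20, 4, 1]; 4 cycles in total.
With 4 cycles on 125 points, sign = (−1)^{125−4} = -1.

-1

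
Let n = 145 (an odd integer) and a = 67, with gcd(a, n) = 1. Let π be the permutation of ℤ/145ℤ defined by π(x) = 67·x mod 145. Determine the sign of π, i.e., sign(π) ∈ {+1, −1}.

Orbit of 139 under x↦67x: [139, 33, 36, 92, 74, 28, 136]… (length divides ord_145(67)).
Decompose π into cycles: lengths [28, 28, 28, 28, 14, 14, 4, 1] (8 cycles, including the fixed point 0).
145 − 8 = 137 transpositions; sign(π) = (−1)^137 = -1.

-1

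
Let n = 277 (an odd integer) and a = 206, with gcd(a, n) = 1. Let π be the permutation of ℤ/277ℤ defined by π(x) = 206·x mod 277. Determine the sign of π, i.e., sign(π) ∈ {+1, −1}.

+1

Trace 10: π^k(10) = [10, 121, 273, 7, 57, 108, 88] for k=0..6.
π_206 has 3 disjoint cycles with lengths [138, 138, 1] on {0,…,276}.
3 cycles on 277: each ℓ→(−1)^(ℓ−1), product (−1)^274 = +1.
Zolotarev: (206|277) = +1, matching the cycle-count sign.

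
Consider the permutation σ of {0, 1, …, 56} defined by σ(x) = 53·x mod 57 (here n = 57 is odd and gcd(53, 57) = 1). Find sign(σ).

Trace 32: π^k(32) = [32, 43, 56, 4, 41, 7, 29] for k=0..6.
Cycle type of π: 18×3 + 2 + 1; total 5 cycles.
57 − 5 = 52 transpositions; sign(π) = (−1)^52 = +1.
(53|57)_J = +1 (Zolotarev's lemma cross-check).

+1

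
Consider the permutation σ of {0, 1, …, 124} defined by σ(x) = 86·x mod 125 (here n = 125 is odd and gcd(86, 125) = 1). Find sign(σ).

+1

Trace 106: π^k(106) = [106, 116, 101, 61, 121, 31, 41] for k=0..6.
Decompose π into cycles: lengths [25, 25, 25, 25, 5, 5, 5, 5, 1, 1, 1, 1, 1] (13 cycles, including the fixed point 0).
sign(π) = (−1)^{n − #cycles} = (−1)^{125−13} = (−1)^112 = +1.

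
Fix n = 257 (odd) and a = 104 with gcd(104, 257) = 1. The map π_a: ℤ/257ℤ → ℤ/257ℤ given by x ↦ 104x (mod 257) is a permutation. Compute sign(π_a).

+1

Orbit of 205 under x↦104x: [205, 246, 141, 15, 18, 73, 139]… (length divides ord_257(104)).
The orbit structure of x ↦ 104x mod 257: 3 orbits of sizes [128, 128, 1].
Σ(ℓ_i−1) = 257−3 = 254; sign = (−1)^254 = +1.
Zolotarev: (104|257) = +1, matching the cycle-count sign.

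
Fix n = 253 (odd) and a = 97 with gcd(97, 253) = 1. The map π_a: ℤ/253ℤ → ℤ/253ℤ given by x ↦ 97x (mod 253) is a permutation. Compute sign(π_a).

-1

Start at x=147: 147 → 91 → 225 → 67 → 174 → 180 → 3 → … (one orbit).
Decompose π into cycles: lengths [110, 110, 22, 5, 5, 1] (6 cycles, including the fixed point 0).
sign(π) = (−1)^{n − #cycles} = (−1)^{253−6} = (−1)^247 = -1.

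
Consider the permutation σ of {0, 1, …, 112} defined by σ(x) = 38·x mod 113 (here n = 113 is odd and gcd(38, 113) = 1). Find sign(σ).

-1

Orbit of 25 under x↦38x: [25, 46, 53, 93, 31, 48, 16]… (length divides ord_113(38)).
The orbit structure of x ↦ 38x mod 113: 2 orbits of sizes [112, 1].
113 − 2 = 111 transpositions; sign(π) = (−1)^111 = -1.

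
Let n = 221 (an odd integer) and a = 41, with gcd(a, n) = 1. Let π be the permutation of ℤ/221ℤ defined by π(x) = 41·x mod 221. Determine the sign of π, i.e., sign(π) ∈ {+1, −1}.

+1

Orbit of 1 under x↦41x: [1, 41, 134, 190, 55, 45, 77]… (length divides ord_221(41)).
π_41 has 7 disjoint cycles with lengths [48, 48, 48, 48, 16, 12, 1] on {0,…,220}.
n − c = 221 − 7 = 214; sign = (−1)^214 = +1.
(41|221)_J = +1 (Zolotarev's lemma cross-check).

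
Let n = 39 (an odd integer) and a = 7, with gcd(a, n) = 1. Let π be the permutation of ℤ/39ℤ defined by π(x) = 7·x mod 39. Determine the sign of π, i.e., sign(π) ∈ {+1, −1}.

-1

Orbit of 22 under x↦7x: [22, 37, 25, 19, 16, 34, 4]… (length divides ord_39(7)).
Decompose π into cycles: lengths [12, 12, 12, 1, 1, 1] (6 cycles, including the fixed point 0).
n − c = 39 − 6 = 33; sign = (−1)^33 = -1.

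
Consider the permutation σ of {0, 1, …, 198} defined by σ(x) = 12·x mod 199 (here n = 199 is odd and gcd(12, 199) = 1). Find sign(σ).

Orbit of 85 under x↦12x: [85, 25, 101, 18, 17, 5, 60]… (length divides ord_199(12)).
The orbit structure of x ↦ 12x mod 199: 4 orbits of sizes [66, 66, 66, 1].
With 4 cycles on 199 points, sign = (−1)^{199−4} = -1.
Via Zolotarev, sign(π_{12}) = (12|199) = -1.

-1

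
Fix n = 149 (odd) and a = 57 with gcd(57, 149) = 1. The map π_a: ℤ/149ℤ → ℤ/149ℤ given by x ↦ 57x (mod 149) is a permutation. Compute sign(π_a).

Start at x=127: 127 → 87 → 42 → 10 → 123 → 8 → 9 → … (one orbit).
Cycle lengths of π_57 on ℤ/149ℤ: [148, 1]; 2 cycles in total.
With 2 cycles on 149 points, sign = (−1)^{149−2} = -1.

-1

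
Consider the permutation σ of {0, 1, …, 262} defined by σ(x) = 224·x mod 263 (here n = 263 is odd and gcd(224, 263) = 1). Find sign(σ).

Trace 249: π^k(249) = [249, 20, 9, 175, 13, 19, 48] for k=0..6.
Decompose π into cycles: lengths [262, 1] (2 cycles, including the fixed point 0).
sign(π) = (−1)^{n − #cycles} = (−1)^{263−2} = (−1)^261 = -1.
Check: (224/263) = -1 by Zolotarev.

-1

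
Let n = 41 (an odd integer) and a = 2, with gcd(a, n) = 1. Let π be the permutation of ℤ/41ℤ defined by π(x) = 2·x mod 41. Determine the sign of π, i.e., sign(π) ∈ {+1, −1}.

+1

Trace 23: π^k(23) = [23, 5, 10, 20, 40, 39, 37] for k=0..6.
π_2 has 3 disjoint cycles with lengths [20, 20, 1] on {0,…,40}.
3 cycles on 41: each ℓ→(−1)^(ℓ−1), product (−1)^38 = +1.
The Jacobi symbol (2|41) = +1 (Zolotarev) agrees.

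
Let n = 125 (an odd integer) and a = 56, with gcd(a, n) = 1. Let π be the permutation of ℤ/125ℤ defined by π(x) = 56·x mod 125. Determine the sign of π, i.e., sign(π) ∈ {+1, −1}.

Start at x=16: 16 → 21 → 51 → 106 → 61 → 41 → 46 → … (one orbit).
Cycle lengths of π_56 on ℤ/125ℤ: [25, 25, 25, 25, 5, 5, 5, 5, 1, 1, 1, 1, 1]; 13 cycles in total.
Σ(ℓ_i−1) = 125−13 = 112; sign = (−1)^112 = +1.
Check: (56/125) = +1 by Zolotarev.

+1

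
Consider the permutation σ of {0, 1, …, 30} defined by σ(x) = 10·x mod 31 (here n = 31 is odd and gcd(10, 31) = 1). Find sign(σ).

+1

Trace 19: π^k(19) = [19, 4, 9, 28, 1, 10, 7] for k=0..6.
The orbit structure of x ↦ 10x mod 31: 3 orbits of sizes [15, 15, 1].
31 − 3 = 28 transpositions; sign(π) = (−1)^28 = +1.
Via Zolotarev, sign(π_{10}) = (10|31) = +1.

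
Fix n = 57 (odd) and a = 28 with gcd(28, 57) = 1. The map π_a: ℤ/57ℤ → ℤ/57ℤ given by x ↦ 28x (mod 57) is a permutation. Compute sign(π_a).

Orbit of 7 under x↦28x: [7, 25, 16, 49, 4, 55, 1]… (length divides ord_57(28)).
Decompose π into cycles: lengths [9, 9, 9, 9, 9, 9, 1, 1, 1] (9 cycles, including the fixed point 0).
With 9 cycles on 57 points, sign = (−1)^{57−9} = +1.

+1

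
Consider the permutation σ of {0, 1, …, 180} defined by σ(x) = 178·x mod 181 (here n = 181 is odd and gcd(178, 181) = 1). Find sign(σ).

+1

Orbit of 152 under x↦178x: [152, 87, 101, 59, 4, 169, 36]… (length divides ord_181(178)).
π_178 has 3 disjoint cycles with lengths [90, 90, 1] on {0,…,180}.
n − c = 181 − 3 = 178; sign = (−1)^178 = +1.
Zolotarev: (178|181) = +1, matching the cycle-count sign.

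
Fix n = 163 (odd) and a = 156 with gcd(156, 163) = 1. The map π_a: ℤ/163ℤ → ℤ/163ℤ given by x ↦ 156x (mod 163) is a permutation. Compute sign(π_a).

Trace 36: π^k(36) = [36, 74, 134, 40, 46, 4, 135] for k=0..6.
π_156 has 3 disjoint cycles with lengths [81, 81, 1] on {0,…,162}.
sign(π) = (−1)^{n − #cycles} = (−1)^{163−3} = (−1)^160 = +1.

+1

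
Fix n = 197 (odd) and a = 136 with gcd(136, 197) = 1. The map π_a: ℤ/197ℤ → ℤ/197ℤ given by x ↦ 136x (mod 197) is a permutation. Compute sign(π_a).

+1

Orbit of 144 under x↦136x: [144, 81, 181, 188, 155, 1, 136]… (length divides ord_197(136)).
π_136 has 3 disjoint cycles with lengths [98, 98, 1] on {0,…,196}.
197 − 3 = 194 transpositions; sign(π) = (−1)^194 = +1.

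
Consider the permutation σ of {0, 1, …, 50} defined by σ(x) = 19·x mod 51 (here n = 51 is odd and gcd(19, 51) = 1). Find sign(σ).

+1

Orbit of 16 under x↦19x: [16, 49, 13, 43, 1, 19, 4]… (length divides ord_51(19)).
The orbit structure of x ↦ 19x mod 51: 9 orbits of sizes [8, 8, 8, 8, 8, 8, 1, 1, 1].
Σ(ℓ_i−1) = 51−9 = 42; sign = (−1)^42 = +1.
Via Zolotarev, sign(π_{19}) = (19|51) = +1.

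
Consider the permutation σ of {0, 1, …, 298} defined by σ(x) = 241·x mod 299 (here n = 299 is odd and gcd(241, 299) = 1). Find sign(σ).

+1

Trace 269: π^k(269) = [269, 245, 142, 136, 185, 34, 121] for k=0..6.
Cycle lengths of π_241 on ℤ/299ℤ: [132, 132, 22, 12, 1]; 5 cycles in total.
299 − 5 = 294 transpositions; sign(π) = (−1)^294 = +1.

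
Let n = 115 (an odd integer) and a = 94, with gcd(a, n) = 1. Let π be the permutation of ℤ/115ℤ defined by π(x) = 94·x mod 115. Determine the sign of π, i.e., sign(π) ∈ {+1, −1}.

+1

Start at x=96: 96 → 54 → 16 → 9 → 41 → 59 → 26 → … (one orbit).
The orbit structure of x ↦ 94x mod 115: 9 orbits of sizes [22, 22, 22, 22, 11, 11, 2, 2, 1].
9 cycles on 115: each ℓ→(−1)^(ℓ−1), product (−1)^106 = +1.
The Jacobi symbol (94|115) = +1 (Zolotarev) agrees.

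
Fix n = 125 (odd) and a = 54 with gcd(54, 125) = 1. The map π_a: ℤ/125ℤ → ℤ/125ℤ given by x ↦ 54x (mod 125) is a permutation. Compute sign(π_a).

+1

Trace 66: π^k(66) = [66, 64, 81, 124, 71, 84, 36] for k=0..6.
Decompose π into cycles: lengths [50, 50, 10, 10, 2, 2, 1] (7 cycles, including the fixed point 0).
n − c = 125 − 7 = 118; sign = (−1)^118 = +1.
(54|125)_J = +1 (Zolotarev's lemma cross-check).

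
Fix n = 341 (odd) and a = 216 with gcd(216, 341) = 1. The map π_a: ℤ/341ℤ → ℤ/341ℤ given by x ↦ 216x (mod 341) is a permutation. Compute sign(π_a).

+1

Orbit of 125 under x↦216x: [125, 61, 218, 30, 1, 216, 280]… (length divides ord_341(216)).
Cycle type of π: 10×31 + 2×15 + 1; total 47 cycles.
n − c = 341 − 47 = 294; sign = (−1)^294 = +1.
Via Zolotarev, sign(π_{216}) = (216|341) = +1.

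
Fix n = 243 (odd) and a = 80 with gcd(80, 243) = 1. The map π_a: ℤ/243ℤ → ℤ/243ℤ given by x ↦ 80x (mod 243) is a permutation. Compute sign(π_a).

Start at x=82: 82 → 242 → 163 → 161 → 1 → 80 → 82 (one orbit).
Cycle lengths of π_80 on ℤ/243ℤ: [6, 6, 6, 6, 6, 6, 6, 6, 6, 6, 6, 6, 6, 6, 6, 6, 6, 6, 6, 6, 6, 6, 6, 6, 6, 6, 6, 2, 2, 2, 2, 2, 2, 2, 2, 2, 2, 2, 2, 2, 2, 2, 2, 2, 2, 2, 2, 2, 2, 2, 2, 2, 2, 2, 2, 2, 2, 2, 2, 2, 2, 2, 2, 2, 2, 2, 2, 1]; 68 cycles in total.
sign(π) = (−1)^{n − #cycles} = (−1)^{243−68} = (−1)^175 = -1.
Check: (80/243) = -1 by Zolotarev.

-1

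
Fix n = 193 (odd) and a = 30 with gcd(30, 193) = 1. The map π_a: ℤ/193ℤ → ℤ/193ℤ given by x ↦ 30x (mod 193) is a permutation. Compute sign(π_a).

-1

Orbit of 80 under x↦30x: [80, 84, 11, 137, 57, 166, 155]… (length divides ord_193(30)).
Decompose π into cycles: lengths [192, 1] (2 cycles, including the fixed point 0).
Σ(ℓ_i−1) = 193−2 = 191; sign = (−1)^191 = -1.
Check: (30/193) = -1 by Zolotarev.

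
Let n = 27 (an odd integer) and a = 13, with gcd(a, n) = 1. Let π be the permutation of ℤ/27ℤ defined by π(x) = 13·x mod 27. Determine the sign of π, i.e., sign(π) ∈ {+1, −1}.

+1

Trace 25: π^k(25) = [25, 1, 13, 7, 10, 22, 16] for k=0..6.
Decompose π into cycles: lengths [9, 9, 3, 3, 1, 1, 1] (7 cycles, including the fixed point 0).
With 7 cycles on 27 points, sign = (−1)^{27−7} = +1.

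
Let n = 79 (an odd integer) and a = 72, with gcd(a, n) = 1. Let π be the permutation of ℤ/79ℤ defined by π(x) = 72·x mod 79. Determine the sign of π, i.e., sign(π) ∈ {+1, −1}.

+1

Start at x=64: 64 → 26 → 55 → 10 → 9 → 16 → 46 → … (one orbit).
π_72 has 3 disjoint cycles with lengths [39, 39, 1] on {0,…,78}.
sign(π) = (−1)^{n − #cycles} = (−1)^{79−3} = (−1)^76 = +1.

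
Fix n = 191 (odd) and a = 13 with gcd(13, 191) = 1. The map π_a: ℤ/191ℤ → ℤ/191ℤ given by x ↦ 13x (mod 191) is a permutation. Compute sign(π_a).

+1

Trace 46: π^k(46) = [46, 25, 134, 23, 108, 67, 107] for k=0..6.
The orbit structure of x ↦ 13x mod 191: 3 orbits of sizes [95, 95, 1].
n − c = 191 − 3 = 188; sign = (−1)^188 = +1.
Via Zolotarev, sign(π_{13}) = (13|191) = +1.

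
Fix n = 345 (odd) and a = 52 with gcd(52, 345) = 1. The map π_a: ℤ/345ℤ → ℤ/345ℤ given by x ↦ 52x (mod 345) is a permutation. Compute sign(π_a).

Trace 151: π^k(151) = [151, 262, 169, 163, 196, 187, 64] for k=0..6.
18 cycles of lengths [44, 44, 44, 44, 44, 44, 11, 11, 11, 11, 11, 11, 4, 4, 4, 1, 1, 1].
345 − 18 = 327 transpositions; sign(π) = (−1)^327 = -1.
The Jacobi symbol (52|345) = -1 (Zolotarev) agrees.

-1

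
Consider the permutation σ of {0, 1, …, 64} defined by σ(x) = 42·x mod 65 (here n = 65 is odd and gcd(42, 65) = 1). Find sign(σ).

Orbit of 16 under x↦42x: [16, 22, 14, 3, 61, 27, 29]… (length divides ord_65(42)).
Decompose π into cycles: lengths [12, 12, 12, 12, 4, 3, 3, 3, 3, 1] (10 cycles, including the fixed point 0).
With 10 cycles on 65 points, sign = (−1)^{65−10} = -1.
Via Zolotarev, sign(π_{42}) = (42|65) = -1.

-1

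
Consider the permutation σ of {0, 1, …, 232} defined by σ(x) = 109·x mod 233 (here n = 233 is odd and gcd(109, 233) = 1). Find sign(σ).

+1

Orbit of 92 under x↦109x: [92, 9, 49, 215, 135, 36, 196]… (length divides ord_233(109)).
Cycle type of π: 116×2 + 1; total 3 cycles.
Σ(ℓ_i−1) = 233−3 = 230; sign = (−1)^230 = +1.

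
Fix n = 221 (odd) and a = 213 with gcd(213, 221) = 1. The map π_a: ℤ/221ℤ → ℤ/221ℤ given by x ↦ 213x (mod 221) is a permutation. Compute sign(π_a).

-1

Orbit of 118 under x↦213x: [118, 161, 38, 138, 1, 213, 64]… (length divides ord_221(213)).
Cycle lengths of π_213 on ℤ/221ℤ: [8, 8, 8, 8, 8, 8, 8, 8, 8, 8, 8, 8, 8, 8, 8, 8, 8, 8, 8, 8, 8, 8, 8, 8, 8, 8, 4, 4, 4, 1]; 30 cycles in total.
sign(π) = (−1)^{n − #cycles} = (−1)^{221−30} = (−1)^191 = -1.
Check: (213/221) = -1 by Zolotarev.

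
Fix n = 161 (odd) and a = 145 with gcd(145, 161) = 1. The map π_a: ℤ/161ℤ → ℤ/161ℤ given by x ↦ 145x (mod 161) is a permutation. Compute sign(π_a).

+1

Start at x=71: 71 → 152 → 144 → 111 → 156 → 80 → 8 → … (one orbit).
Decompose π into cycles: lengths [66, 66, 22, 6, 1] (5 cycles, including the fixed point 0).
sign(π) = (−1)^{n − #cycles} = (−1)^{161−5} = (−1)^156 = +1.
Check: (145/161) = +1 by Zolotarev.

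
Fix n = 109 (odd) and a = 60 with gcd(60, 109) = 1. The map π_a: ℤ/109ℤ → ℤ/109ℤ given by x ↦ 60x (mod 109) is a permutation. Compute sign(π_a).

+1

Orbit of 15 under x↦60x: [15, 28, 45, 84, 26, 34, 78]… (length divides ord_109(60)).
Cycle lengths of π_60 on ℤ/109ℤ: [54, 54, 1]; 3 cycles in total.
sign(π) = (−1)^{n − #cycles} = (−1)^{109−3} = (−1)^106 = +1.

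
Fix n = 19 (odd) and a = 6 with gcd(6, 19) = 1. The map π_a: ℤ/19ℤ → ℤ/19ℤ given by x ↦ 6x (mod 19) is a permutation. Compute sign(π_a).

Start at x=1: 1 → 6 → 17 → 7 → 4 → 5 → 11 → … (one orbit).
Cycle lengths of π_6 on ℤ/19ℤ: [9, 9, 1]; 3 cycles in total.
19 − 3 = 16 transpositions; sign(π) = (−1)^16 = +1.
The Jacobi symbol (6|19) = +1 (Zolotarev) agrees.

+1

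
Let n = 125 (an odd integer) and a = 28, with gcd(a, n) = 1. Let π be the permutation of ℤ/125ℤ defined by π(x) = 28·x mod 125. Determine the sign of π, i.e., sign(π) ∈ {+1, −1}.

Orbit of 8 under x↦28x: [8, 99, 22, 116, 123, 69, 57]… (length divides ord_125(28)).
π_28 has 4 disjoint cycles with lengths [100, 20, 4, 1] on {0,…,124}.
4 cycles on 125: each ℓ→(−1)^(ℓ−1), product (−1)^121 = -1.
Check: (28/125) = -1 by Zolotarev.

-1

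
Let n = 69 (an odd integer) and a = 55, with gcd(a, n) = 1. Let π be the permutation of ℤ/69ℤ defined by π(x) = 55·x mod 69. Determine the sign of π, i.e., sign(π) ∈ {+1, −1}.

Trace 25: π^k(25) = [25, 64, 1, 55, 58, 16, 52] for k=0..6.
Cycle lengths of π_55 on ℤ/69ℤ: [11, 11, 11, 11, 11, 11, 1, 1, 1]; 9 cycles in total.
n − c = 69 − 9 = 60; sign = (−1)^60 = +1.

+1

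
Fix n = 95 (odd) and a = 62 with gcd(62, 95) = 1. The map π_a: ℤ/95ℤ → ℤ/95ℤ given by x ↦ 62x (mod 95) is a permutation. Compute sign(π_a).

-1

Start at x=62: 62 → 44 → 68 → 36 → 47 → 64 → 73 → … (one orbit).
π_62 has 6 disjoint cycles with lengths [36, 36, 9, 9, 4, 1] on {0,…,94}.
n − c = 95 − 6 = 89; sign = (−1)^89 = -1.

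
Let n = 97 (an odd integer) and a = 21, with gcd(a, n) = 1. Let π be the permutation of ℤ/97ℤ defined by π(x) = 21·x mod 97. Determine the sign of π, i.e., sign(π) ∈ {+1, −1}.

-1

Orbit of 91 under x↦21x: [91, 68, 70, 15, 24, 19, 11]… (length divides ord_97(21)).
The orbit structure of x ↦ 21x mod 97: 2 orbits of sizes [96, 1].
sign(π) = (−1)^{n − #cycles} = (−1)^{97−2} = (−1)^95 = -1.
(21|97)_J = -1 (Zolotarev's lemma cross-check).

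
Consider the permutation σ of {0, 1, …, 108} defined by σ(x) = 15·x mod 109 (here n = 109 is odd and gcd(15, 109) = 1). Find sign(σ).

+1

Start at x=80: 80 → 1 → 15 → 7 → 105 → 49 → 81 → … (one orbit).
5 cycles of lengths [27, 27, 27, 27, 1].
5 cycles on 109: each ℓ→(−1)^(ℓ−1), product (−1)^104 = +1.
Via Zolotarev, sign(π_{15}) = (15|109) = +1.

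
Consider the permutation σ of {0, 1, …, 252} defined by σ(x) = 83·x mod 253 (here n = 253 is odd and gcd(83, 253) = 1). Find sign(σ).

Start at x=252: 252 → 170 → 195 → 246 → 178 → 100 → 204 → … (one orbit).
Decompose π into cycles: lengths [110, 110, 22, 10, 1] (5 cycles, including the fixed point 0).
Σ(ℓ_i−1) = 253−5 = 248; sign = (−1)^248 = +1.
Zolotarev: (83|253) = +1, matching the cycle-count sign.

+1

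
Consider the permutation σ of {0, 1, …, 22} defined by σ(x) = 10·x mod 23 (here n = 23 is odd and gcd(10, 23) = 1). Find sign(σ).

-1

Orbit of 19 under x↦10x: [19, 6, 14, 2, 20, 16, 22]… (length divides ord_23(10)).
Decompose π into cycles: lengths [22, 1] (2 cycles, including the fixed point 0).
sign(π) = (−1)^{n − #cycles} = (−1)^{23−2} = (−1)^21 = -1.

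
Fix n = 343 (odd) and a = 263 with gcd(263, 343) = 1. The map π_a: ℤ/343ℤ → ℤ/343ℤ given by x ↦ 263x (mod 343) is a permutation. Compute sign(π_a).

+1

Trace 1: π^k(1) = [1, 263, 226, 99, 312, 79, 197] for k=0..6.
Cycle type of π: 21×14 + 3×16 + 1; total 31 cycles.
Σ(ℓ_i−1) = 343−31 = 312; sign = (−1)^312 = +1.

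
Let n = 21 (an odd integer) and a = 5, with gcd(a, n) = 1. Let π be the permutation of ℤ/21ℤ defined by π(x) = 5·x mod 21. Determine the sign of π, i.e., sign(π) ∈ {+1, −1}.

Start at x=20: 20 → 16 → 17 → 1 → 5 → 4 → 20 (one orbit).
The orbit structure of x ↦ 5x mod 21: 5 orbits of sizes [6, 6, 6, 2, 1].
21 − 5 = 16 transpositions; sign(π) = (−1)^16 = +1.
The Jacobi symbol (5|21) = +1 (Zolotarev) agrees.

+1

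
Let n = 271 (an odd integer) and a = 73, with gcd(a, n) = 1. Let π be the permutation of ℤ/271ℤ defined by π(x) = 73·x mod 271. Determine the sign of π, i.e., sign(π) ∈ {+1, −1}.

Trace 136: π^k(136) = [136, 172, 90, 66, 211, 227, 40] for k=0..6.
π_73 has 2 disjoint cycles with lengths [270, 1] on {0,…,270}.
271 − 2 = 269 transpositions; sign(π) = (−1)^269 = -1.

-1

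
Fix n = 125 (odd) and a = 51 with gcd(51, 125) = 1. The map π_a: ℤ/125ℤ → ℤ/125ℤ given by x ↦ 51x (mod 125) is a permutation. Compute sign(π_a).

Trace 101: π^k(101) = [101, 26, 76, 1, 51] for k=0..4.
The orbit structure of x ↦ 51x mod 125: 45 orbits of sizes [5, 5, 5, 5, 5, 5, 5, 5, 5, 5, 5, 5, 5, 5, 5, 5, 5, 5, 5, 5, 1, 1, 1, 1, 1, 1, 1, 1, 1, 1, 1, 1, 1, 1, 1, 1, 1, 1, 1, 1, 1, 1, 1, 1, 1].
125 − 45 = 80 transpositions; sign(π) = (−1)^80 = +1.
(51|125)_J = +1 (Zolotarev's lemma cross-check).

+1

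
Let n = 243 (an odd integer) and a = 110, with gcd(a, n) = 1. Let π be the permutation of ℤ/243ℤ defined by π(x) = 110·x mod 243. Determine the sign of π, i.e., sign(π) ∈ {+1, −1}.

Trace 151: π^k(151) = [151, 86, 226, 74, 121, 188, 25] for k=0..6.
The orbit structure of x ↦ 110x mod 243: 6 orbits of sizes [162, 54, 18, 6, 2, 1].
sign(π) = (−1)^{n − #cycles} = (−1)^{243−6} = (−1)^237 = -1.

-1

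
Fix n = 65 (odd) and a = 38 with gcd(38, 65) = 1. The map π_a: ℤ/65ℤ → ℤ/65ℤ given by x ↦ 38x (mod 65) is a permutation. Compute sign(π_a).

Start at x=38: 38 → 14 → 12 → 1 → 38 (one orbit).
Cycle lengths of π_38 on ℤ/65ℤ: [4, 4, 4, 4, 4, 4, 4, 4, 4, 4, 4, 4, 4, 2, 2, 2, 2, 2, 2, 1]; 20 cycles in total.
Σ(ℓ_i−1) = 65−20 = 45; sign = (−1)^45 = -1.

-1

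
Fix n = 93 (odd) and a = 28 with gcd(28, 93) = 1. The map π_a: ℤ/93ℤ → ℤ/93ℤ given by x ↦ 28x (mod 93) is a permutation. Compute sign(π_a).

+1

Trace 82: π^k(82) = [82, 64, 25, 49, 70, 7, 10] for k=0..6.
Cycle type of π: 15×6 + 1×3; total 9 cycles.
9 cycles on 93: each ℓ→(−1)^(ℓ−1), product (−1)^84 = +1.
(28|93)_J = +1 (Zolotarev's lemma cross-check).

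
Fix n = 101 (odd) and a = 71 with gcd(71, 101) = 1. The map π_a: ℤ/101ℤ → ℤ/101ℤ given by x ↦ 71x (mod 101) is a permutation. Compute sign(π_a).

+1

Trace 19: π^k(19) = [19, 36, 31, 80, 24, 88, 87] for k=0..6.
π_71 has 5 disjoint cycles with lengths [25, 25, 25, 25, 1] on {0,…,100}.
5 cycles on 101: each ℓ→(−1)^(ℓ−1), product (−1)^96 = +1.
The Jacobi symbol (71|101) = +1 (Zolotarev) agrees.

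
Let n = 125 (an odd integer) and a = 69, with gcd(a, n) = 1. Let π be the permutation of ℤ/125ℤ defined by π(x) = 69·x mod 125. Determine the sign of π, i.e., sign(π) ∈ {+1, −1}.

+1

Start at x=9: 9 → 121 → 99 → 81 → 89 → 16 → 104 → … (one orbit).
Cycle lengths of π_69 on ℤ/125ℤ: [50, 50, 10, 10, 2, 2, 1]; 7 cycles in total.
7 cycles on 125: each ℓ→(−1)^(ℓ−1), product (−1)^118 = +1.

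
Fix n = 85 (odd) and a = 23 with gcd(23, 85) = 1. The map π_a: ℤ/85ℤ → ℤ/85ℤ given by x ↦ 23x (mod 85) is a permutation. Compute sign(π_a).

+1

Start at x=82: 82 → 16 → 28 → 49 → 22 → 81 → 78 → … (one orbit).
Cycle lengths of π_23 on ℤ/85ℤ: [16, 16, 16, 16, 16, 4, 1]; 7 cycles in total.
n − c = 85 − 7 = 78; sign = (−1)^78 = +1.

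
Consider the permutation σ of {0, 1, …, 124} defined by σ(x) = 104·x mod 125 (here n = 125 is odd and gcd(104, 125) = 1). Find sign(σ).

+1

Start at x=54: 54 → 116 → 64 → 31 → 99 → 46 → 34 → … (one orbit).
7 cycles of lengths [50, 50, 10, 10, 2, 2, 1].
n − c = 125 − 7 = 118; sign = (−1)^118 = +1.
The Jacobi symbol (104|125) = +1 (Zolotarev) agrees.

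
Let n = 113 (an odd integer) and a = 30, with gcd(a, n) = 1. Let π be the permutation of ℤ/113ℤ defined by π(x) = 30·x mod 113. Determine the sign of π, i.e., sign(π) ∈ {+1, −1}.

Trace 106: π^k(106) = [106, 16, 28, 49, 1, 30, 109] for k=0..6.
Cycle lengths of π_30 on ℤ/113ℤ: [7, 7, 7, 7, 7, 7, 7, 7, 7, 7, 7, 7, 7, 7, 7, 7, 1]; 17 cycles in total.
With 17 cycles on 113 points, sign = (−1)^{113−17} = +1.

+1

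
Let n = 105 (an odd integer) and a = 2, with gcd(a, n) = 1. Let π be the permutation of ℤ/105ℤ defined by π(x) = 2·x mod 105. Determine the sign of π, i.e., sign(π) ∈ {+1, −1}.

Start at x=1: 1 → 2 → 4 → 8 → 16 → 32 → 64 → … (one orbit).
The orbit structure of x ↦ 2x mod 105: 15 orbits of sizes [12, 12, 12, 12, 12, 12, 6, 6, 4, 4, 4, 3, 3, 2, 1].
Σ(ℓ_i−1) = 105−15 = 90; sign = (−1)^90 = +1.
Via Zolotarev, sign(π_{2}) = (2|105) = +1.

+1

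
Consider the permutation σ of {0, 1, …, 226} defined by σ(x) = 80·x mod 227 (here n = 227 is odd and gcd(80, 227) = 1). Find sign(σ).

-1

Trace 55: π^k(55) = [55, 87, 150, 196, 17, 225, 67] for k=0..6.
π_80 has 2 disjoint cycles with lengths [226, 1] on {0,…,226}.
Σ(ℓ_i−1) = 227−2 = 225; sign = (−1)^225 = -1.
The Jacobi symbol (80|227) = -1 (Zolotarev) agrees.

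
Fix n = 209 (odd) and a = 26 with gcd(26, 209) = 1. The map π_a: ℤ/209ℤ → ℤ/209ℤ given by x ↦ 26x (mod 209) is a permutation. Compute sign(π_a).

+1

Start at x=58: 58 → 45 → 125 → 115 → 64 → 201 → 1 → … (one orbit).
Decompose π into cycles: lengths [15, 15, 15, 15, 15, 15, 15, 15, 15, 15, 15, 15, 5, 5, 3, 3, 3, 3, 3, 3, 1] (21 cycles, including the fixed point 0).
209 − 21 = 188 transpositions; sign(π) = (−1)^188 = +1.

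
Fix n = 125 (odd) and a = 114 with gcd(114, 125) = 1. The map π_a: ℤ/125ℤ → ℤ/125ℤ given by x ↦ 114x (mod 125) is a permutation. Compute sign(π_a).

Trace 114: π^k(114) = [114, 121, 44, 16, 74, 61, 79] for k=0..6.
The orbit structure of x ↦ 114x mod 125: 7 orbits of sizes [50, 50, 10, 10, 2, 2, 1].
Σ(ℓ_i−1) = 125−7 = 118; sign = (−1)^118 = +1.

+1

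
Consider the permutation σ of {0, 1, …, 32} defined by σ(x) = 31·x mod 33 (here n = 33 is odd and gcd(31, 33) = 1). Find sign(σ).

Trace 1: π^k(1) = [1, 31, 4, 25, 16] for k=0..4.
Decompose π into cycles: lengths [5, 5, 5, 5, 5, 5, 1, 1, 1] (9 cycles, including the fixed point 0).
33 − 9 = 24 transpositions; sign(π) = (−1)^24 = +1.

+1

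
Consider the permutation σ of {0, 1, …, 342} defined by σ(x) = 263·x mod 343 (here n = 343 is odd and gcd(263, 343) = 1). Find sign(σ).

Trace 275: π^k(275) = [275, 295, 67, 128, 50, 116, 324] for k=0..6.
The orbit structure of x ↦ 263x mod 343: 31 orbits of sizes [21, 21, 21, 21, 21, 21, 21, 21, 21, 21, 21, 21, 21, 21, 3, 3, 3, 3, 3, 3, 3, 3, 3, 3, 3, 3, 3, 3, 3, 3, 1].
With 31 cycles on 343 points, sign = (−1)^{343−31} = +1.

+1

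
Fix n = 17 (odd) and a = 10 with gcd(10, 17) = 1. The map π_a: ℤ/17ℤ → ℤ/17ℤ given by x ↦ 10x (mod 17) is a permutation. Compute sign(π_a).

Orbit of 8 under x↦10x: [8, 12, 1, 10, 15, 14, 4]… (length divides ord_17(10)).
The orbit structure of x ↦ 10x mod 17: 2 orbits of sizes [16, 1].
2 cycles on 17: each ℓ→(−1)^(ℓ−1), product (−1)^15 = -1.

-1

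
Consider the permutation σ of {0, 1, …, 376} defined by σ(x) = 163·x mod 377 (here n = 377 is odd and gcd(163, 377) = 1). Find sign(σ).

+1

Trace 345: π^k(345) = [345, 62, 304, 165, 128, 129, 292] for k=0..6.
Cycle lengths of π_163 on ℤ/377ℤ: [84, 84, 84, 84, 28, 12, 1]; 7 cycles in total.
n − c = 377 − 7 = 370; sign = (−1)^370 = +1.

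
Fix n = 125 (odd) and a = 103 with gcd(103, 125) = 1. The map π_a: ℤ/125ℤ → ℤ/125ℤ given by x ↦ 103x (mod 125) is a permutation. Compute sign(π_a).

-1

Start at x=11: 11 → 8 → 74 → 122 → 66 → 48 → 69 → … (one orbit).
4 cycles of lengths [100, 20, 4, 1].
sign(π) = (−1)^{n − #cycles} = (−1)^{125−4} = (−1)^121 = -1.
The Jacobi symbol (103|125) = -1 (Zolotarev) agrees.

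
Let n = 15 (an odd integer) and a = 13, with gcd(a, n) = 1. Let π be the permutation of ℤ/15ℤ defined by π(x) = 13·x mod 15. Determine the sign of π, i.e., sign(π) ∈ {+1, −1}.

-1

Trace 7: π^k(7) = [7, 1, 13, 4] for k=0..3.
Decompose π into cycles: lengths [4, 4, 4, 1, 1, 1] (6 cycles, including the fixed point 0).
6 cycles on 15: each ℓ→(−1)^(ℓ−1), product (−1)^9 = -1.
The Jacobi symbol (13|15) = -1 (Zolotarev) agrees.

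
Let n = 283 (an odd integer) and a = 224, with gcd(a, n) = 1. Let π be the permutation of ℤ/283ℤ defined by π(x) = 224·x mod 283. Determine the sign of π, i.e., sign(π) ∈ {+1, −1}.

-1

Trace 150: π^k(150) = [150, 206, 15, 247, 143, 53, 269] for k=0..6.
Cycle type of π: 282 + 1; total 2 cycles.
n − c = 283 − 2 = 281; sign = (−1)^281 = -1.
(224|283)_J = -1 (Zolotarev's lemma cross-check).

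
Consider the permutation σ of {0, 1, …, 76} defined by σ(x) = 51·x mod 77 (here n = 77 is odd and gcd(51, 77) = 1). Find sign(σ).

Trace 29: π^k(29) = [29, 16, 46, 36, 65, 4, 50] for k=0..6.
Cycle type of π: 30×2 + 10 + 3×2 + 1; total 6 cycles.
sign(π) = (−1)^{n − #cycles} = (−1)^{77−6} = (−1)^71 = -1.
(51|77)_J = -1 (Zolotarev's lemma cross-check).

-1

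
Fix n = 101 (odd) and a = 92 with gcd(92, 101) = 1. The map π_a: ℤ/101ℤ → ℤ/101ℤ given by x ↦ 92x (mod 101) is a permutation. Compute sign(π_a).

+1

Trace 31: π^k(31) = [31, 24, 87, 25, 78, 5, 56] for k=0..6.
Decompose π into cycles: lengths [25, 25, 25, 25, 1] (5 cycles, including the fixed point 0).
n − c = 101 − 5 = 96; sign = (−1)^96 = +1.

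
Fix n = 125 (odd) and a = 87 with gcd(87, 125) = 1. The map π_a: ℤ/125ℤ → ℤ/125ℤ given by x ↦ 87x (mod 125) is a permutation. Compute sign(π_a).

Orbit of 22 under x↦87x: [22, 39, 18, 66, 117, 54, 73]… (length divides ord_125(87)).
The orbit structure of x ↦ 87x mod 125: 4 orbits of sizes [100, 20, 4, 1].
125 − 4 = 121 transpositions; sign(π) = (−1)^121 = -1.
Zolotarev: (87|125) = -1, matching the cycle-count sign.

-1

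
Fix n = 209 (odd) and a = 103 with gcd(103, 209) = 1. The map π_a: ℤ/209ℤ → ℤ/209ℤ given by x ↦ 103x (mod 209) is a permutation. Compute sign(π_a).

-1

Orbit of 20 under x↦103x: [20, 179, 45, 37, 49, 31, 58]… (length divides ord_209(103)).
The orbit structure of x ↦ 103x mod 209: 12 orbits of sizes [30, 30, 30, 30, 30, 30, 6, 6, 6, 5, 5, 1].
Σ(ℓ_i−1) = 209−12 = 197; sign = (−1)^197 = -1.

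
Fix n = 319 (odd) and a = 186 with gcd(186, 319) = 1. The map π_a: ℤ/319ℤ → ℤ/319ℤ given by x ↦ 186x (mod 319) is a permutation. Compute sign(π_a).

Trace 307: π^k(307) = [307, 1, 186, 144] for k=0..3.
Cycle lengths of π_186 on ℤ/319ℤ: [4, 4, 4, 4, 4, 4, 4, 4, 4, 4, 4, 4, 4, 4, 4, 4, 4, 4, 4, 4, 4, 4, 4, 4, 4, 4, 4, 4, 4, 4, 4, 4, 4, 4, 4, 4, 4, 4, 4, 4, 4, 4, 4, 4, 4, 4, 4, 4, 4, 4, 4, 4, 4, 4, 4, 4, 4, 4, 4, 4, 4, 4, 4, 4, 4, 4, 4, 4, 4, 4, 4, 4, 4, 4, 4, 4, 4, 2, 2, 2, 2, 2, 1]; 83 cycles in total.
Σ(ℓ_i−1) = 319−83 = 236; sign = (−1)^236 = +1.

+1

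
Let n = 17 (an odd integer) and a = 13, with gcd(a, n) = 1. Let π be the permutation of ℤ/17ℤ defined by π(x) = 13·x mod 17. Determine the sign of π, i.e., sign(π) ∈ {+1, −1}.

Trace 1: π^k(1) = [1, 13, 16, 4] for k=0..3.
The orbit structure of x ↦ 13x mod 17: 5 orbits of sizes [4, 4, 4, 4, 1].
sign(π) = (−1)^{n − #cycles} = (−1)^{17−5} = (−1)^12 = +1.

+1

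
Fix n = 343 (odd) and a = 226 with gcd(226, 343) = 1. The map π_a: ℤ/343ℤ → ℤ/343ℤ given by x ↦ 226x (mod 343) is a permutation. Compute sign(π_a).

+1

Trace 246: π^k(246) = [246, 30, 263, 99, 79, 18, 295] for k=0..6.
Cycle lengths of π_226 on ℤ/343ℤ: [21, 21, 21, 21, 21, 21, 21, 21, 21, 21, 21, 21, 21, 21, 3, 3, 3, 3, 3, 3, 3, 3, 3, 3, 3, 3, 3, 3, 3, 3, 1]; 31 cycles in total.
343 − 31 = 312 transpositions; sign(π) = (−1)^312 = +1.
The Jacobi symbol (226|343) = +1 (Zolotarev) agrees.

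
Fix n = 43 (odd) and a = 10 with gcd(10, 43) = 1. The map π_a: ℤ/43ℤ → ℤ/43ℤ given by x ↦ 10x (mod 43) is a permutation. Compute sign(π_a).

Start at x=1: 1 → 10 → 14 → 11 → 24 → 25 → 35 → … (one orbit).
Cycle lengths of π_10 on ℤ/43ℤ: [21, 21, 1]; 3 cycles in total.
With 3 cycles on 43 points, sign = (−1)^{43−3} = +1.
Via Zolotarev, sign(π_{10}) = (10|43) = +1.

+1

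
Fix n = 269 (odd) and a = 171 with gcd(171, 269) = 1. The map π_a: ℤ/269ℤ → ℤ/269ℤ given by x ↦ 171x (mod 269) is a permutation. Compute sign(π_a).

Start at x=21: 21 → 94 → 203 → 12 → 169 → 116 → 199 → … (one orbit).
π_171 has 2 disjoint cycles with lengths [268, 1] on {0,…,268}.
2 cycles on 269: each ℓ→(−1)^(ℓ−1), product (−1)^267 = -1.

-1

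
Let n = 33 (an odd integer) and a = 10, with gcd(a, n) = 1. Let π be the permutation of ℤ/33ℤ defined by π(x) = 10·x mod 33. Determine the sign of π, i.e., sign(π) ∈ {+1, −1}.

-1

Trace 1: π^k(1) = [1, 10] for k=0..1.
Decompose π into cycles: lengths [2, 2, 2, 2, 2, 2, 2, 2, 2, 2, 2, 2, 2, 2, 2, 1, 1, 1] (18 cycles, including the fixed point 0).
n − c = 33 − 18 = 15; sign = (−1)^15 = -1.
(10|33)_J = -1 (Zolotarev's lemma cross-check).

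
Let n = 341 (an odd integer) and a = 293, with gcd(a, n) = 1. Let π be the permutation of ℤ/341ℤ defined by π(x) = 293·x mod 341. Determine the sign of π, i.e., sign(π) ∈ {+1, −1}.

-1

Start at x=56: 56 → 40 → 126 → 90 → 113 → 32 → 169 → … (one orbit).
The orbit structure of x ↦ 293x mod 341: 14 orbits of sizes [30, 30, 30, 30, 30, 30, 30, 30, 30, 30, 15, 15, 10, 1].
341 − 14 = 327 transpositions; sign(π) = (−1)^327 = -1.
Check: (293/341) = -1 by Zolotarev.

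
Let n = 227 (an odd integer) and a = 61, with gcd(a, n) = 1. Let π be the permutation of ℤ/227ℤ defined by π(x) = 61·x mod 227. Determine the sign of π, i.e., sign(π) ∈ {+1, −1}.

-1

Orbit of 90 under x↦61x: [90, 42, 65, 106, 110, 127, 29]… (length divides ord_227(61)).
Decompose π into cycles: lengths [226, 1] (2 cycles, including the fixed point 0).
Σ(ℓ_i−1) = 227−2 = 225; sign = (−1)^225 = -1.
Check: (61/227) = -1 by Zolotarev.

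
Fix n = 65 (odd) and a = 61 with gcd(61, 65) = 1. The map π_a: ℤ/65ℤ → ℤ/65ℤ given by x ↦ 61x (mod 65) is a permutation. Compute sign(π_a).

Trace 16: π^k(16) = [16, 1, 61] for k=0..2.
Decompose π into cycles: lengths [3, 3, 3, 3, 3, 3, 3, 3, 3, 3, 3, 3, 3, 3, 3, 3, 3, 3, 3, 3, 1, 1, 1, 1, 1] (25 cycles, including the fixed point 0).
n − c = 65 − 25 = 40; sign = (−1)^40 = +1.
Zolotarev: (61|65) = +1, matching the cycle-count sign.

+1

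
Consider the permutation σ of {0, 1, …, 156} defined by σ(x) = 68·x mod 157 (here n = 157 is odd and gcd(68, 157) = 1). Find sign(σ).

Orbit of 115 under x↦68x: [115, 127, 1, 68, 71, 118, 17]… (length divides ord_157(68)).
Cycle type of π: 78×2 + 1; total 3 cycles.
With 3 cycles on 157 points, sign = (−1)^{157−3} = +1.
(68|157)_J = +1 (Zolotarev's lemma cross-check).

+1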